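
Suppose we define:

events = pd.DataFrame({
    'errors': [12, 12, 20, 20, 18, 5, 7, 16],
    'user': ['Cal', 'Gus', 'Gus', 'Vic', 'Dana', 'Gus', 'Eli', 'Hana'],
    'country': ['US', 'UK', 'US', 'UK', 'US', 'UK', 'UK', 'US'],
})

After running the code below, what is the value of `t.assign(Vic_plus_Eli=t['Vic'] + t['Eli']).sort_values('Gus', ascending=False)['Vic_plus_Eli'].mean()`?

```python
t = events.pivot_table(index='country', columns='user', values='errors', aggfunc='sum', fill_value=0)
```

pivot: rows=country, cols=user, sum(errors):
user     Cal  Dana  Eli  Gus  Hana  Vic
country                                
UK         0     0    7   17     0   20
US        12    18    0   20    16    0
add column Vic_plus_Eli = t['Vic'] + t['Eli']:
user     Cal  Dana  Eli  Gus  Hana  Vic  Vic_plus_Eli
country                                              
UK         0     0    7   17     0   20            27
US        12    18    0   20    16    0             0
sort by Gus descending:
user     Cal  Dana  Eli  Gus  Hana  Vic  Vic_plus_Eli
country                                              
US        12    18    0   20    16    0             0
UK         0     0    7   17     0   20            27

13.5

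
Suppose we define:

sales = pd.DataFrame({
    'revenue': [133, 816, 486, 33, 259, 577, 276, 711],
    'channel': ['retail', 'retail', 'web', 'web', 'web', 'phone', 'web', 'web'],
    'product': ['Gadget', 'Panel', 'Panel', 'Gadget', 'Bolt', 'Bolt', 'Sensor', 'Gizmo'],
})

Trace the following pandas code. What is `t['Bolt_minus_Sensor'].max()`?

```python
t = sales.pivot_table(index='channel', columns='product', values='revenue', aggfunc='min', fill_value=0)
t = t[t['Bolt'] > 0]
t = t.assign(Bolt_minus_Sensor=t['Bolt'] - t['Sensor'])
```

577

pivot: rows=channel, cols=product, min(revenue):
product  Bolt  Gadget  Gizmo  Panel  Sensor
channel                                    
phone     577       0      0      0       0
retail      0     133      0    816       0
web       259      33    711    486     276
filter rows where Bolt > 0:
product  Bolt  Gadget  Gizmo  Panel  Sensor
channel                                    
phone     577       0      0      0       0
web       259      33    711    486     276
add column Bolt_minus_Sensor = t['Bolt'] - t['Sensor']:
product  Bolt  Gadget  Gizmo  Panel  Sensor  Bolt_minus_Sensor
channel                                                       
phone     577       0      0      0       0                577
web       259      33    711    486     276                -17
Reading off the max of column 'Bolt_minus_Sensor', we get 577.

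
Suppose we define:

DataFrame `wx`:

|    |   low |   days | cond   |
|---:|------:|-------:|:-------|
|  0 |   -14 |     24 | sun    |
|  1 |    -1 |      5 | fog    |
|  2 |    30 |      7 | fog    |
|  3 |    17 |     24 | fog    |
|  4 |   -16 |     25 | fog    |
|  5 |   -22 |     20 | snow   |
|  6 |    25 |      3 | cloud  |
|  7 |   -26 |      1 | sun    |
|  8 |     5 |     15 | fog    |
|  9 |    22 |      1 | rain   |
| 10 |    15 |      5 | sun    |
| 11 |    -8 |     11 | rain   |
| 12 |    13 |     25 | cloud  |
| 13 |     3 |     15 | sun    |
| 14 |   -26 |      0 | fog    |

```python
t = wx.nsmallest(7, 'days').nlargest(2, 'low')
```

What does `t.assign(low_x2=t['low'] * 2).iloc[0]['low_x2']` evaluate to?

take 7 rows with smallest days:
    low  days   cond
14  -26     0    fog
7   -26     1    sun
9    22     1   rain
6    25     3  cloud
1    -1     5    fog
10   15     5    sun
2    30     7    fog
take 2 rows with largest low:
   low  days   cond
2   30     7    fog
6   25     3  cloud
add column low_x2 = t['low'] * 2:
   low  days   cond  low_x2
2   30     7    fog      60
6   25     3  cloud      50

60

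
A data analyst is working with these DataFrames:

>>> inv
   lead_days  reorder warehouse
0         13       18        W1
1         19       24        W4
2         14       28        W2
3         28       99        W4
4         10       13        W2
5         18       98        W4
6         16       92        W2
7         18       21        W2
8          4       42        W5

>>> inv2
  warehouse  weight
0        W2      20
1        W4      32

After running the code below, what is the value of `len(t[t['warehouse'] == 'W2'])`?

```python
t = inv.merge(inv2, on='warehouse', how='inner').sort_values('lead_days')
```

4

merge on 'warehouse' (how='inner') → 7 rows:
   lead_days  reorder warehouse  weight
0         19       24        W4      32
1         14       28        W2      20
2         28       99        W4      32
3         10       13        W2      20
4         18       98        W4      32
5         16       92        W2      20
6         18       21        W2      20
sort by lead_days:
   lead_days  reorder warehouse  weight
3         10       13        W2      20
1         14       28        W2      20
5         16       92        W2      20
4         18       98        W4      32
6         18       21        W2      20
0         19       24        W4      32
2         28       99        W4      32
filter rows where warehouse == 'W2':
   lead_days  reorder warehouse  weight
3         10       13        W2      20
1         14       28        W2      20
5         16       92        W2      20
6         18       21        W2      20
So result = 4.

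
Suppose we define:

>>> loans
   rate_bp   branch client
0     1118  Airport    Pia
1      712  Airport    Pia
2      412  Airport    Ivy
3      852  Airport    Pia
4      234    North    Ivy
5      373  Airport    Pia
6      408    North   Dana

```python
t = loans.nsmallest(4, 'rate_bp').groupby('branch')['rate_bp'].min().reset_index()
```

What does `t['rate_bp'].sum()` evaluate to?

607

take 4 rows with smallest rate_bp:
   rate_bp   branch client
4      234    North    Ivy
5      373  Airport    Pia
6      408    North   Dana
2      412  Airport    Ivy
group by branch, min of rate_bp:
branch
Airport    373
North      234
Name: rate_bp, dtype: int64
reset_index():
    branch  rate_bp
0  Airport      373
1    North      234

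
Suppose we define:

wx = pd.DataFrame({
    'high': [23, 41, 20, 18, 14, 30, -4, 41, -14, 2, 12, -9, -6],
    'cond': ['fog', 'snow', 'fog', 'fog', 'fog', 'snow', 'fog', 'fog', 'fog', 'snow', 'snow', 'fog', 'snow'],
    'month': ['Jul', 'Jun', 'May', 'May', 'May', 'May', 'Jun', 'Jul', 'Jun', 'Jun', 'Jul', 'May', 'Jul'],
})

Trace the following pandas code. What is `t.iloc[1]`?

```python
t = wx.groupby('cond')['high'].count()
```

group by cond, count of high:
cond
fog     8
snow    5
Name: high, dtype: int64
Finally, value at position 1 = 5.

5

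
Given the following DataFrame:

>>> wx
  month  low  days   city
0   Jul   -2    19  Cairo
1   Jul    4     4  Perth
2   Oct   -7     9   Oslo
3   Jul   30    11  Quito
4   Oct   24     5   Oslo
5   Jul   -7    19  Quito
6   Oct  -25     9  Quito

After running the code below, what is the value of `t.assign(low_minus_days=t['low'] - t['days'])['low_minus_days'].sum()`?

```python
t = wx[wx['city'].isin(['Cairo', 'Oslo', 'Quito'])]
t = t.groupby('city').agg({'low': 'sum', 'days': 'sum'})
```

filter rows where city in ['Cairo', 'Oslo', 'Quito']:
  month  low  days   city
0   Jul   -2    19  Cairo
2   Oct   -7     9   Oslo
3   Jul   30    11  Quito
4   Oct   24     5   Oslo
5   Jul   -7    19  Quito
6   Oct  -25     9  Quito
group by city: sum(low), sum(days):
       low  days
city            
Cairo   -2    19
Oslo    17    14
Quito   -2    39
add column low_minus_days = t['low'] - t['days']:
       low  days  low_minus_days
city                            
Cairo   -2    19             -21
Oslo    17    14               3
Quito   -2    39             -41
Then the sum of column 'low_minus_days': -59

-59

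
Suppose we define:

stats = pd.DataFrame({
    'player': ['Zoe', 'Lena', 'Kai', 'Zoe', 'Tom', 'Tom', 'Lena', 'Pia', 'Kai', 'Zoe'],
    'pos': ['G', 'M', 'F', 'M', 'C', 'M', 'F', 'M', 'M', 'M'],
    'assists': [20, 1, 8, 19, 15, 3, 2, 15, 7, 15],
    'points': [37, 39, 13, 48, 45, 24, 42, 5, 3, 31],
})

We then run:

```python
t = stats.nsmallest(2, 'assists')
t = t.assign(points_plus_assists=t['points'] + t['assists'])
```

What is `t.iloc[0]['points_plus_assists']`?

40

take 2 rows with smallest assists:
  player pos  assists  points
1   Lena   M        1      39
6   Lena   F        2      42
add column points_plus_assists = t['points'] + t['assists']:
  player pos  assists  points  points_plus_assists
1   Lena   M        1      39                   40
6   Lena   F        2      42                   44
value at position 0, column 'points_plus_assists' → 40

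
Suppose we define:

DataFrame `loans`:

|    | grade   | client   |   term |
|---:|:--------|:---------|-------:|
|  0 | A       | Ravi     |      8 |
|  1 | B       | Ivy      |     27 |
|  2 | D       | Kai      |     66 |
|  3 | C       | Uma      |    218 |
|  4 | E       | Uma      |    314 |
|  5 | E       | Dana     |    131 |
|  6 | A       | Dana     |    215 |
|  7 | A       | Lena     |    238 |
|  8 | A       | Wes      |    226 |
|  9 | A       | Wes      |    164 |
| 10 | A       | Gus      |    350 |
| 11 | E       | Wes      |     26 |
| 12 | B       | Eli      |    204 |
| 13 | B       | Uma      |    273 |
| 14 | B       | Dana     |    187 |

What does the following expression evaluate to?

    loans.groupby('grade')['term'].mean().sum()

813.916666667

group by grade, mean of term:
grade
A    200.166667
B    172.750000
C    218.000000
D     66.000000
E    157.000000
Name: term, dtype: float64
Hence 813.916666667.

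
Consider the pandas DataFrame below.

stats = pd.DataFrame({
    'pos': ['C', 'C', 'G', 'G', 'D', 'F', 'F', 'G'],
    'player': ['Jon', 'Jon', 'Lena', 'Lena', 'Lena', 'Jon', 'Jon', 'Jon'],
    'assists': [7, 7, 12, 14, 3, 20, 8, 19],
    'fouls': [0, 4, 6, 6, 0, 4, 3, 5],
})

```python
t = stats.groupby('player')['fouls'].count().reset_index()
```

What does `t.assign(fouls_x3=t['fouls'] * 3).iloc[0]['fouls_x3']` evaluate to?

group by player, count of fouls:
player
Jon     5
Lena    3
Name: fouls, dtype: int64
reset_index():
  player  fouls
0    Jon      5
1   Lena      3
add column fouls_x3 = t['fouls'] * 3:
  player  fouls  fouls_x3
0    Jon      5        15
1   Lena      3         9
So iloc[0]['fouls_x3'] = 15.

15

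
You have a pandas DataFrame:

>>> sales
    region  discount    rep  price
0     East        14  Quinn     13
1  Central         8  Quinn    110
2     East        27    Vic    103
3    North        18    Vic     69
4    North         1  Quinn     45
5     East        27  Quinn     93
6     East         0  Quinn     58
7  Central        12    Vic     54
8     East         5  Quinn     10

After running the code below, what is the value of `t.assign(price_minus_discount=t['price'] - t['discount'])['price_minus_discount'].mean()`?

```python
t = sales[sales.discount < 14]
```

50.2

filter rows where discount < 14:
    region  discount    rep  price
1  Central         8  Quinn    110
4    North         1  Quinn     45
6     East         0  Quinn     58
7  Central        12    Vic     54
8     East         5  Quinn     10
add column price_minus_discount = t['price'] - t['discount']:
    region  discount    rep  price  price_minus_discount
1  Central         8  Quinn    110                   102
4    North         1  Quinn     45                    44
6     East         0  Quinn     58                    58
7  Central        12    Vic     54                    42
8     East         5  Quinn     10                     5
Hence 50.2.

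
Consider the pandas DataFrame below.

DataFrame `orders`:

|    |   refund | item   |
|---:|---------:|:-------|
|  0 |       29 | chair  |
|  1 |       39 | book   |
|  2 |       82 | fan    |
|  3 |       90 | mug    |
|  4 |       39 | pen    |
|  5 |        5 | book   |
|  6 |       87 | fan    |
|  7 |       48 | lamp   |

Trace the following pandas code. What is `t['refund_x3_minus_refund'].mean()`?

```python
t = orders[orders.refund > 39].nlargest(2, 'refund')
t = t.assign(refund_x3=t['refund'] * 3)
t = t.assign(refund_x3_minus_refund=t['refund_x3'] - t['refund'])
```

filter rows where refund > 39:
   refund  item
2      82   fan
3      90   mug
6      87   fan
7      48  lamp
take 2 rows with largest refund:
   refund item
3      90  mug
6      87  fan
add column refund_x3 = t['refund'] * 3:
   refund item  refund_x3
3      90  mug        270
6      87  fan        261
add column refund_x3_minus_refund = t['refund_x3'] - t['refund']:
   refund item  refund_x3  refund_x3_minus_refund
3      90  mug        270                     180
6      87  fan        261                     174

177.0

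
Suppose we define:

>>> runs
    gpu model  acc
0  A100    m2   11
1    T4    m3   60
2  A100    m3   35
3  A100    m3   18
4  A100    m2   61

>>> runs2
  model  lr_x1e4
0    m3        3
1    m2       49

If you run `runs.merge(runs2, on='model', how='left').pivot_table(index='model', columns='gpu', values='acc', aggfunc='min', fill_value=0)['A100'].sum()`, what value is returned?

merge on 'model' (how='left') → 5 rows:
    gpu model  acc  lr_x1e4
0  A100    m2   11       49
1    T4    m3   60        3
2  A100    m3   35        3
3  A100    m3   18        3
4  A100    m2   61       49
pivot: rows=model, cols=gpu, min(acc):
gpu    A100  T4
model          
m2       11   0
m3       18  60
Reading off the sum of column 'A100', we get 29.

29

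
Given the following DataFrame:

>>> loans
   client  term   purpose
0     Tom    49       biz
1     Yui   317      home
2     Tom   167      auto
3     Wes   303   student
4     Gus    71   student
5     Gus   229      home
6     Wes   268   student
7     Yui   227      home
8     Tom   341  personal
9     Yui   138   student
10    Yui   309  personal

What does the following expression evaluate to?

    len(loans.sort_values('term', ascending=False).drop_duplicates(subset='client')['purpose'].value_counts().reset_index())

sort by term descending:
   client  term   purpose
8     Tom   341  personal
1     Yui   317      home
10    Yui   309  personal
3     Wes   303   student
6     Wes   268   student
5     Gus   229      home
7     Yui   227      home
2     Tom   167      auto
9     Yui   138   student
4     Gus    71   student
0     Tom    49       biz
drop duplicate client (keep=first):
  client  term   purpose
8    Tom   341  personal
1    Yui   317      home
3    Wes   303   student
5    Gus   229      home
value_counts of purpose:
purpose
home        2
personal    1
student     1
Name: count, dtype: int64
reset_index():
    purpose  count
0      home      2
1  personal      1
2   student      1
Then the number of rows: 3

3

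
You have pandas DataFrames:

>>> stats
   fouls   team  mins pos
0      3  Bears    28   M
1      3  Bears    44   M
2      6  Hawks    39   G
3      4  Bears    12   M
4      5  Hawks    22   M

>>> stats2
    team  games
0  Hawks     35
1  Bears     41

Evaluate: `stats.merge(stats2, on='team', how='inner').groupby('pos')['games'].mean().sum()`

74.5

merge on 'team' (how='inner') → 5 rows:
   fouls   team  mins pos  games
0      3  Bears    28   M     41
1      3  Bears    44   M     41
2      6  Hawks    39   G     35
3      4  Bears    12   M     41
4      5  Hawks    22   M     35
group by pos, mean of games:
pos
G    35.0
M    39.5
Name: games, dtype: float64
sum of the resulting series → 74.5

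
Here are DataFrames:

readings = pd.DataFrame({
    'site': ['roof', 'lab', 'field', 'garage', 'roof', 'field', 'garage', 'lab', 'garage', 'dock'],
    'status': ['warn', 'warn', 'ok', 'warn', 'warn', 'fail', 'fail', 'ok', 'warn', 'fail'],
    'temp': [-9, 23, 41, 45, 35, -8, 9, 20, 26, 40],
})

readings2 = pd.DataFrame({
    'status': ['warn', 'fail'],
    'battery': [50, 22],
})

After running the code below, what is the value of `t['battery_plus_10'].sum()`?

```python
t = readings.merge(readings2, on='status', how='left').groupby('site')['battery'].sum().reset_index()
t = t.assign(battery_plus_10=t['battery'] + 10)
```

366.0

merge on 'status' (how='left') → 10 rows:
     site status  temp  battery
0    roof   warn    -9     50.0
1     lab   warn    23     50.0
2   field     ok    41      NaN
3  garage   warn    45     50.0
4    roof   warn    35     50.0
5   field   fail    -8     22.0
6  garage   fail     9     22.0
7     lab     ok    20      NaN
8  garage   warn    26     50.0
9    dock   fail    40     22.0
group by site, sum of battery:
site
dock       22.0
field      22.0
garage    122.0
lab        50.0
roof      100.0
Name: battery, dtype: float64
reset_index():
     site  battery
0    dock     22.0
1   field     22.0
2  garage    122.0
3     lab     50.0
4    roof    100.0
add column battery_plus_10 = t['battery'] + 10:
     site  battery  battery_plus_10
0    dock     22.0             32.0
1   field     22.0             32.0
2  garage    122.0            132.0
3     lab     50.0             60.0
4    roof    100.0            110.0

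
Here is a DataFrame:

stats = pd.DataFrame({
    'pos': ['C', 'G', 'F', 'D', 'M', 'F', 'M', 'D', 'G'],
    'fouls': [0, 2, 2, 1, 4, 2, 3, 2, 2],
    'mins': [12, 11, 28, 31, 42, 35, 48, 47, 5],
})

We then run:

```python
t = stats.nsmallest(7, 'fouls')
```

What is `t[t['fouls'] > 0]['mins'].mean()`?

26.1666666667

take 7 rows with smallest fouls:
  pos  fouls  mins
0   C      0    12
3   D      1    31
1   G      2    11
2   F      2    28
5   F      2    35
7   D      2    47
8   G      2     5
filter rows where fouls > 0:
  pos  fouls  mins
3   D      1    31
1   G      2    11
2   F      2    28
5   F      2    35
7   D      2    47
8   G      2     5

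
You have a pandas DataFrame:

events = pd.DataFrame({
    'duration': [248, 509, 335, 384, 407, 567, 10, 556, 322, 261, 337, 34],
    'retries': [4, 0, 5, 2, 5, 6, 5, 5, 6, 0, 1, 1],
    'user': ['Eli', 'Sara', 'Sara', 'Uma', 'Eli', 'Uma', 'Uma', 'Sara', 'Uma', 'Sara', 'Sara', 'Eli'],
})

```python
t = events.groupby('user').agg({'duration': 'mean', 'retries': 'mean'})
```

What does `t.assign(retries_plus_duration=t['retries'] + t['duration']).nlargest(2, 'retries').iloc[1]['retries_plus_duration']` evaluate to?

group by user: mean(duration), mean(retries):
        duration   retries
user                      
Eli   229.666667  3.333333
Sara  399.600000  2.200000
Uma   320.750000  4.750000
add column retries_plus_duration = t['retries'] + t['duration']:
        duration   retries  retries_plus_duration
user                                             
Eli   229.666667  3.333333                  233.0
Sara  399.600000  2.200000                  401.8
Uma   320.750000  4.750000                  325.5
take 2 rows with largest retries:
        duration   retries  retries_plus_duration
user                                             
Uma   320.750000  4.750000                  325.5
Eli   229.666667  3.333333                  233.0

233.0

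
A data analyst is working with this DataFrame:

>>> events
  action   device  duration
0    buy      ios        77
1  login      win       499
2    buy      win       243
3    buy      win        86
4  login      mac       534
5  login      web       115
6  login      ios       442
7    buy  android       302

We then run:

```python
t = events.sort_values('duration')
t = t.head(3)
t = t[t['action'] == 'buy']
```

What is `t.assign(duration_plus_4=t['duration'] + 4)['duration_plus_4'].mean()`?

sort by duration:
  action   device  duration
0    buy      ios        77
3    buy      win        86
5  login      web       115
2    buy      win       243
7    buy  android       302
6  login      ios       442
1  login      win       499
4  login      mac       534
take first 3 rows:
  action device  duration
0    buy    ios        77
3    buy    win        86
5  login    web       115
filter rows where action == 'buy':
  action device  duration
0    buy    ios        77
3    buy    win        86
add column duration_plus_4 = t['duration'] + 4:
  action device  duration  duration_plus_4
0    buy    ios        77               81
3    buy    win        86               90

85.5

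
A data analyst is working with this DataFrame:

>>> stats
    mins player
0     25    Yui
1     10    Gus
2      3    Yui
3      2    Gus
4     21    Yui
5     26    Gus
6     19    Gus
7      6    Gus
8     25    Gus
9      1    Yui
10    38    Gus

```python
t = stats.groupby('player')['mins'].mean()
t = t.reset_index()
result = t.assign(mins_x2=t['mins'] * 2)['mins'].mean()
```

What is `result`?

group by player, mean of mins:
player
Gus    18.0
Yui    12.5
Name: mins, dtype: float64
reset_index():
  player  mins
0    Gus  18.0
1    Yui  12.5
add column mins_x2 = t['mins'] * 2:
  player  mins  mins_x2
0    Gus  18.0     36.0
1    Yui  12.5     25.0
So mean() = 15.25.

15.25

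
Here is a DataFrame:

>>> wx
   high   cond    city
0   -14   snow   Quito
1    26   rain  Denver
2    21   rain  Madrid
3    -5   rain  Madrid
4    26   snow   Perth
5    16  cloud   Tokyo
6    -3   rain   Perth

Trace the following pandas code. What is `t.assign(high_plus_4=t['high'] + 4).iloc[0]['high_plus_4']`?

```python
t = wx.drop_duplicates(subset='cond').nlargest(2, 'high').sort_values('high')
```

20

drop duplicate cond (keep=first):
   high   cond    city
0   -14   snow   Quito
1    26   rain  Denver
5    16  cloud   Tokyo
take 2 rows with largest high:
   high   cond    city
1    26   rain  Denver
5    16  cloud   Tokyo
sort by high:
   high   cond    city
5    16  cloud   Tokyo
1    26   rain  Denver
add column high_plus_4 = t['high'] + 4:
   high   cond    city  high_plus_4
5    16  cloud   Tokyo           20
1    26   rain  Denver           30
The value at position 0, column 'high_plus_4' is 20.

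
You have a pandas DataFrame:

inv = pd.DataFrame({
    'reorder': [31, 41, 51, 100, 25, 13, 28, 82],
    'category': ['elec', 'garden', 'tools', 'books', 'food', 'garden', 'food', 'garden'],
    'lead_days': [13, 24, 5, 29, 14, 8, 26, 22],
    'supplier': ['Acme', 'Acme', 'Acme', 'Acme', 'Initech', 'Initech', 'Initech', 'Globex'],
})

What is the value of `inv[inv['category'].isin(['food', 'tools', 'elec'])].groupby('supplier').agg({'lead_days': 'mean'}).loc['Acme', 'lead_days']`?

9.0

filter rows where category in ['food', 'tools', 'elec']:
   reorder category  lead_days supplier
0       31     elec         13     Acme
2       51    tools          5     Acme
4       25     food         14  Initech
6       28     food         26  Initech
group by supplier, mean of lead_days:
          lead_days
supplier           
Acme            9.0
Initech        20.0
Hence 9.0.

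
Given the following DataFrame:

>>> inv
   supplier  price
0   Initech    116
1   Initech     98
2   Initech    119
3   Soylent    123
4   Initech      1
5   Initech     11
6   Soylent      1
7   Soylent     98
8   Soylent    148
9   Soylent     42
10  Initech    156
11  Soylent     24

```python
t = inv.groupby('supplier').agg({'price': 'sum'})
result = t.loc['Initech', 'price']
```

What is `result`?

group by supplier, sum of price:
          price
supplier       
Initech     501
Soylent     436
So loc['Initech', 'price'] = 501.

501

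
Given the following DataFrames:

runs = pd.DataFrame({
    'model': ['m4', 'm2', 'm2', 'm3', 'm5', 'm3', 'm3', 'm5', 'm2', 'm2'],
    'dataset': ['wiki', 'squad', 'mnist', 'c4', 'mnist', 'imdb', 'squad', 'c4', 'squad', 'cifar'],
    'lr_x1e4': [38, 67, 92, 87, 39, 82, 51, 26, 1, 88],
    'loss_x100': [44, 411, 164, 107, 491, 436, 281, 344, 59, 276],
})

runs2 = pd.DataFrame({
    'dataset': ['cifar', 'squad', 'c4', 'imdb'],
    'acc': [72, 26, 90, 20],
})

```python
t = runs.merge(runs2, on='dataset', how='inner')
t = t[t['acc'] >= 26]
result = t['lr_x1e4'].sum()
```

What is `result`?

merge on 'dataset' (how='inner') → 7 rows:
  model dataset  lr_x1e4  loss_x100  acc
0    m2   squad       67        411   26
1    m3      c4       87        107   90
2    m3    imdb       82        436   20
3    m3   squad       51        281   26
4    m5      c4       26        344   90
5    m2   squad        1         59   26
6    m2   cifar       88        276   72
filter rows where acc >= 26:
  model dataset  lr_x1e4  loss_x100  acc
0    m2   squad       67        411   26
1    m3      c4       87        107   90
3    m3   squad       51        281   26
4    m5      c4       26        344   90
5    m2   squad        1         59   26
6    m2   cifar       88        276   72
sum of column 'lr_x1e4' → 320

320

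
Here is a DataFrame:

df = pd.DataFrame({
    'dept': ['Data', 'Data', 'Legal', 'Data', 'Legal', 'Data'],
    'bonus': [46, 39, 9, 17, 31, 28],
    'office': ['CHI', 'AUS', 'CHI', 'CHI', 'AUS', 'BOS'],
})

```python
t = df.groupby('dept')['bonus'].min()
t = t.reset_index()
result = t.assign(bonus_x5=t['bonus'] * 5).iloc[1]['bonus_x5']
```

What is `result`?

group by dept, min of bonus:
dept
Data     17
Legal     9
Name: bonus, dtype: int64
reset_index():
    dept  bonus
0   Data     17
1  Legal      9
add column bonus_x5 = t['bonus'] * 5:
    dept  bonus  bonus_x5
0   Data     17        85
1  Legal      9        45
Reading off the value at position 1, column 'bonus_x5', we get 45.

45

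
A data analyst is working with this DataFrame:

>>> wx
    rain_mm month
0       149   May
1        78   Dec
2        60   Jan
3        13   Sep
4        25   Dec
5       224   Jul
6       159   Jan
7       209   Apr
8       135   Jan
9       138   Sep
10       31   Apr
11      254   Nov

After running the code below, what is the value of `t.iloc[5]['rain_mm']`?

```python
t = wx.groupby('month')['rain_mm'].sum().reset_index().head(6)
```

254

group by month, sum of rain_mm:
month
Apr    240
Dec    103
Jan    354
Jul    224
May    149
Nov    254
Sep    151
Name: rain_mm, dtype: int64
reset_index():
  month  rain_mm
0   Apr      240
1   Dec      103
2   Jan      354
3   Jul      224
4   May      149
5   Nov      254
6   Sep      151
take first 6 rows:
  month  rain_mm
0   Apr      240
1   Dec      103
2   Jan      354
3   Jul      224
4   May      149
5   Nov      254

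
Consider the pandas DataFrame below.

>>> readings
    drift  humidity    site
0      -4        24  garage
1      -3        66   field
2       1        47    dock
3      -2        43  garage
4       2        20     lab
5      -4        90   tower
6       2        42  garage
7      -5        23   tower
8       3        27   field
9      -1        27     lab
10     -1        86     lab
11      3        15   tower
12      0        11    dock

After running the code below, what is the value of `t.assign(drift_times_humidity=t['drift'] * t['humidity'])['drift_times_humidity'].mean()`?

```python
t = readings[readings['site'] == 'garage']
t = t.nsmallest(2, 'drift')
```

filter rows where site == 'garage':
   drift  humidity    site
0     -4        24  garage
3     -2        43  garage
6      2        42  garage
take 2 rows with smallest drift:
   drift  humidity    site
0     -4        24  garage
3     -2        43  garage
add column drift_times_humidity = t['drift'] * t['humidity']:
   drift  humidity    site  drift_times_humidity
0     -4        24  garage                   -96
3     -2        43  garage                   -86
mean of column 'drift_times_humidity' → -91.0

-91.0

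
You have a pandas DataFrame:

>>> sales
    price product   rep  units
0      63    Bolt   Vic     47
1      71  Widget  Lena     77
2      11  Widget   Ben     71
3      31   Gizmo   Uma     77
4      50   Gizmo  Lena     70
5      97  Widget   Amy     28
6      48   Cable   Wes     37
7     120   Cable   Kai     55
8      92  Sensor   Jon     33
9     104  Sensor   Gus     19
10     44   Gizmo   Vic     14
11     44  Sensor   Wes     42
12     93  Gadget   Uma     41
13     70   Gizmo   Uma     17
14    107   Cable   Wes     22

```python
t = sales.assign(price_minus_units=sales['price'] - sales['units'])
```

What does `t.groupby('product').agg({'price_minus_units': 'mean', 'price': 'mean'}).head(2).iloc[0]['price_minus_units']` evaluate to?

add column price_minus_units = sales['price'] - sales['units']:
    price product   rep  units  price_minus_units
0      63    Bolt   Vic     47                 16
1      71  Widget  Lena     77                 -6
2      11  Widget   Ben     71                -60
3      31   Gizmo   Uma     77                -46
4      50   Gizmo  Lena     70                -20
5      97  Widget   Amy     28                 69
6      48   Cable   Wes     37                 11
7     120   Cable   Kai     55                 65
8      92  Sensor   Jon     33                 59
9     104  Sensor   Gus     19                 85
10     44   Gizmo   Vic     14                 30
11     44  Sensor   Wes     42                  2
12     93  Gadget   Uma     41                 52
13     70   Gizmo   Uma     17                 53
14    107   Cable   Wes     22                 85
group by product: mean(price_minus_units), mean(price):
         price_minus_units      price
product                              
Bolt             16.000000  63.000000
Cable            53.666667  91.666667
Gadget           52.000000  93.000000
Gizmo             4.250000  48.750000
Sensor           48.666667  80.000000
Widget            1.000000  59.666667
take first 2 rows:
         price_minus_units      price
product                              
Bolt             16.000000  63.000000
Cable            53.666667  91.666667
Reading off the value at position 0, column 'price_minus_units', we get 16.0.

16.0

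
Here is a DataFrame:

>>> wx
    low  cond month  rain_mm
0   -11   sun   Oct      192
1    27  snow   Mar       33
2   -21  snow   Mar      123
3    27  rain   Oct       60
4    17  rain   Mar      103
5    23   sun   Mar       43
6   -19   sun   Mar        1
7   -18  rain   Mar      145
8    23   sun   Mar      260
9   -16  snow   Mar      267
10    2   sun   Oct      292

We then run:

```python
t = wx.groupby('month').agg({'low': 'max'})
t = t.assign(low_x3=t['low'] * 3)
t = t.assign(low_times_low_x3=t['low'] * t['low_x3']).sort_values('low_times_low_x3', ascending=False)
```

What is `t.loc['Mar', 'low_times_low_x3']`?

group by month, max of low:
       low
month     
Mar     27
Oct     27
add column low_x3 = t['low'] * 3:
       low  low_x3
month             
Mar     27      81
Oct     27      81
add column low_times_low_x3 = t['low'] * t['low_x3']:
       low  low_x3  low_times_low_x3
month                               
Mar     27      81              2187
Oct     27      81              2187
sort by low_times_low_x3 descending:
       low  low_x3  low_times_low_x3
month                               
Mar     27      81              2187
Oct     27      81              2187

2187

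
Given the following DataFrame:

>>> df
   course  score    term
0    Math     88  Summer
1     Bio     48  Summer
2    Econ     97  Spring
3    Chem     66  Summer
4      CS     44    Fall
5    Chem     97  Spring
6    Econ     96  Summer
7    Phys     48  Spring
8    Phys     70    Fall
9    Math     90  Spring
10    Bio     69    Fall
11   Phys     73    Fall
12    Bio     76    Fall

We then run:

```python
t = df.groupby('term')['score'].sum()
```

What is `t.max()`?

group by term, sum of score:
term
Fall      332
Spring    332
Summer    298
Name: score, dtype: int64

332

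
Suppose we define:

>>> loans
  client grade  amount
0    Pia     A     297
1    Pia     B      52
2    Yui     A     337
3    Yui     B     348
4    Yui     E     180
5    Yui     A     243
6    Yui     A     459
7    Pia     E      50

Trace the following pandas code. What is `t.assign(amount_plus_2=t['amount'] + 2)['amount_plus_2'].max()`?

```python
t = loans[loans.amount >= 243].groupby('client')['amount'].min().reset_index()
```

filter rows where amount >= 243:
  client grade  amount
0    Pia     A     297
2    Yui     A     337
3    Yui     B     348
5    Yui     A     243
6    Yui     A     459
group by client, min of amount:
client
Pia    297
Yui    243
Name: amount, dtype: int64
reset_index():
  client  amount
0    Pia     297
1    Yui     243
add column amount_plus_2 = t['amount'] + 2:
  client  amount  amount_plus_2
0    Pia     297            299
1    Yui     243            245
Taking the max of column 'amount_plus_2' gives 299.

299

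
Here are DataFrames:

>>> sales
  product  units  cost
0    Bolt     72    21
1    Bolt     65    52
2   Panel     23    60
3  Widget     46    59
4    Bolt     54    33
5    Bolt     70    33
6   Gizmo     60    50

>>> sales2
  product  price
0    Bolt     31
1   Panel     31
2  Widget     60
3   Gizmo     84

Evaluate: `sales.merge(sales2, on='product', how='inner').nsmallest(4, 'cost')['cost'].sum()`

137

merge on 'product' (how='inner') → 7 rows:
  product  units  cost  price
0    Bolt     72    21     31
1    Bolt     65    52     31
2   Panel     23    60     31
3  Widget     46    59     60
4    Bolt     54    33     31
5    Bolt     70    33     31
6   Gizmo     60    50     84
take 4 rows with smallest cost:
  product  units  cost  price
0    Bolt     72    21     31
4    Bolt     54    33     31
5    Bolt     70    33     31
6   Gizmo     60    50     84
The sum of column 'cost' is 137.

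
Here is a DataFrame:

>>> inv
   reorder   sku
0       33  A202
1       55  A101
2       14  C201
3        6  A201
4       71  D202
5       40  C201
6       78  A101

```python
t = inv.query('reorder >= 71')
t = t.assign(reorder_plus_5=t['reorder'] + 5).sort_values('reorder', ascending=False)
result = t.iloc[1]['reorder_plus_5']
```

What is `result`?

filter rows where reorder >= 71:
   reorder   sku
4       71  D202
6       78  A101
add column reorder_plus_5 = t['reorder'] + 5:
   reorder   sku  reorder_plus_5
4       71  D202              76
6       78  A101              83
sort by reorder descending:
   reorder   sku  reorder_plus_5
6       78  A101              83
4       71  D202              76
Then the value at position 1, column 'reorder_plus_5': 76

76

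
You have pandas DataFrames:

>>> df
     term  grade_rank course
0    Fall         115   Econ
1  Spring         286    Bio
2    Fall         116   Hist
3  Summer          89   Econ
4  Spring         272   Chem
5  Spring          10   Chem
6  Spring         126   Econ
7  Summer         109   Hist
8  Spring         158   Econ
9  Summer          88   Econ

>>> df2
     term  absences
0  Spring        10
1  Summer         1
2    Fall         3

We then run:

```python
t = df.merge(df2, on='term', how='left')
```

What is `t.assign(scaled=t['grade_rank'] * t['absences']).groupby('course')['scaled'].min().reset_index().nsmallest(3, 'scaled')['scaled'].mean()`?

merge on 'term' (how='left') → 10 rows:
     term  grade_rank course  absences
0    Fall         115   Econ         3
1  Spring         286    Bio        10
2    Fall         116   Hist         3
3  Summer          89   Econ         1
4  Spring         272   Chem        10
5  Spring          10   Chem        10
6  Spring         126   Econ        10
7  Summer         109   Hist         1
8  Spring         158   Econ        10
9  Summer          88   Econ         1
add column scaled = t['grade_rank'] * t['absences']:
     term  grade_rank course  absences  scaled
0    Fall         115   Econ         3     345
1  Spring         286    Bio        10    2860
2    Fall         116   Hist         3     348
3  Summer          89   Econ         1      89
4  Spring         272   Chem        10    2720
5  Spring          10   Chem        10     100
6  Spring         126   Econ        10    1260
7  Summer         109   Hist         1     109
8  Spring         158   Econ        10    1580
9  Summer          88   Econ         1      88
group by course, min of scaled:
course
Bio     2860
Chem     100
Econ      88
Hist     109
Name: scaled, dtype: int64
reset_index():
  course  scaled
0    Bio    2860
1   Chem     100
2   Econ      88
3   Hist     109
take 3 rows with smallest scaled:
  course  scaled
2   Econ      88
1   Chem     100
3   Hist     109
Reading off the mean of column 'scaled', we get 99.0.

99.0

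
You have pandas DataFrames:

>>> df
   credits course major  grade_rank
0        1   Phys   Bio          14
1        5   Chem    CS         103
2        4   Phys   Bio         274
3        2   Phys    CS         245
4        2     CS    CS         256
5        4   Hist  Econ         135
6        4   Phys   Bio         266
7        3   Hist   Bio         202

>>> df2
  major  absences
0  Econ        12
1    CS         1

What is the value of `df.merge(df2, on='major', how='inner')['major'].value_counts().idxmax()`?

merge on 'major' (how='inner') → 4 rows:
   credits course major  grade_rank  absences
0        5   Chem    CS         103         1
1        2   Phys    CS         245         1
2        2     CS    CS         256         1
3        4   Hist  Econ         135        12
value_counts of major:
major
CS      3
Econ    1
Name: count, dtype: int64
label with the largest value → CS

CS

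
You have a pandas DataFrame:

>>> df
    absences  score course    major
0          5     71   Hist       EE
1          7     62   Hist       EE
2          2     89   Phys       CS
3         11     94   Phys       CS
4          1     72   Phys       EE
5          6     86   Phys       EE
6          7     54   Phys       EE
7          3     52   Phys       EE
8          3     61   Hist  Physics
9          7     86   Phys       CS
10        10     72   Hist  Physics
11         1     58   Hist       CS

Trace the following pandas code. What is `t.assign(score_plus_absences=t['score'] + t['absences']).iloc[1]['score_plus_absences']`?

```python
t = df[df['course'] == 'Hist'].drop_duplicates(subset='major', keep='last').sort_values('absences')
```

filter rows where course == 'Hist':
    absences  score course    major
0          5     71   Hist       EE
1          7     62   Hist       EE
8          3     61   Hist  Physics
10        10     72   Hist  Physics
11         1     58   Hist       CS
drop duplicate major (keep=last):
    absences  score course    major
1          7     62   Hist       EE
10        10     72   Hist  Physics
11         1     58   Hist       CS
sort by absences:
    absences  score course    major
11         1     58   Hist       CS
1          7     62   Hist       EE
10        10     72   Hist  Physics
add column score_plus_absences = t['score'] + t['absences']:
    absences  score course    major  score_plus_absences
11         1     58   Hist       CS                   59
1          7     62   Hist       EE                   69
10        10     72   Hist  Physics                   82
So iloc[1]['score_plus_absences'] = 69.

69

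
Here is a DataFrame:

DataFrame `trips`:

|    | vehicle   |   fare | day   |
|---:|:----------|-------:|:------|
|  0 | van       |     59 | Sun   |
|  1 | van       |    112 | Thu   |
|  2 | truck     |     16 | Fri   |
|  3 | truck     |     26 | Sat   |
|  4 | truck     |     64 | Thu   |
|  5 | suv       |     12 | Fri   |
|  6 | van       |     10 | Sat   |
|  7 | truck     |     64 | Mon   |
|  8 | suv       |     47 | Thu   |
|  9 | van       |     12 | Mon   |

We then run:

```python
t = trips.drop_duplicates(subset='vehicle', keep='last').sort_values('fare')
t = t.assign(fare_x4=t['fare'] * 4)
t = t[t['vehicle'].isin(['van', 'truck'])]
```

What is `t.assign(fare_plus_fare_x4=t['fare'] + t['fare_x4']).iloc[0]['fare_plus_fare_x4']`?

60

drop duplicate vehicle (keep=last):
  vehicle  fare  day
7   truck    64  Mon
8     suv    47  Thu
9     van    12  Mon
sort by fare:
  vehicle  fare  day
9     van    12  Mon
8     suv    47  Thu
7   truck    64  Mon
add column fare_x4 = t['fare'] * 4:
  vehicle  fare  day  fare_x4
9     van    12  Mon       48
8     suv    47  Thu      188
7   truck    64  Mon      256
filter rows where vehicle in ['van', 'truck']:
  vehicle  fare  day  fare_x4
9     van    12  Mon       48
7   truck    64  Mon      256
add column fare_plus_fare_x4 = t['fare'] + t['fare_x4']:
  vehicle  fare  day  fare_x4  fare_plus_fare_x4
9     van    12  Mon       48                 60
7   truck    64  Mon      256                320
Reading off the value at position 0, column 'fare_plus_fare_x4', we get 60.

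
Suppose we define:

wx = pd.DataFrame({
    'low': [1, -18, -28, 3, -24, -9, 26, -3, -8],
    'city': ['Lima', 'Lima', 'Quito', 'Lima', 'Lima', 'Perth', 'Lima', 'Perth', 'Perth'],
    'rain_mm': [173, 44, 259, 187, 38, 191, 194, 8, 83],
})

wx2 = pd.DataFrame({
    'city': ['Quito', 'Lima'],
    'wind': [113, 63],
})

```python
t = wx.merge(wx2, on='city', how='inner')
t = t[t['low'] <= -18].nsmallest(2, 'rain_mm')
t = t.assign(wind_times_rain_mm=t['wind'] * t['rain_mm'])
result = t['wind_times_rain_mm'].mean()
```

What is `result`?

merge on 'city' (how='inner') → 6 rows:
   low   city  rain_mm  wind
0    1   Lima      173    63
1  -18   Lima       44    63
2  -28  Quito      259   113
3    3   Lima      187    63
4  -24   Lima       38    63
5   26   Lima      194    63
filter rows where low <= -18:
   low   city  rain_mm  wind
1  -18   Lima       44    63
2  -28  Quito      259   113
4  -24   Lima       38    63
take 2 rows with smallest rain_mm:
   low  city  rain_mm  wind
4  -24  Lima       38    63
1  -18  Lima       44    63
add column wind_times_rain_mm = t['wind'] * t['rain_mm']:
   low  city  rain_mm  wind  wind_times_rain_mm
4  -24  Lima       38    63                2394
1  -18  Lima       44    63                2772

2583.0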